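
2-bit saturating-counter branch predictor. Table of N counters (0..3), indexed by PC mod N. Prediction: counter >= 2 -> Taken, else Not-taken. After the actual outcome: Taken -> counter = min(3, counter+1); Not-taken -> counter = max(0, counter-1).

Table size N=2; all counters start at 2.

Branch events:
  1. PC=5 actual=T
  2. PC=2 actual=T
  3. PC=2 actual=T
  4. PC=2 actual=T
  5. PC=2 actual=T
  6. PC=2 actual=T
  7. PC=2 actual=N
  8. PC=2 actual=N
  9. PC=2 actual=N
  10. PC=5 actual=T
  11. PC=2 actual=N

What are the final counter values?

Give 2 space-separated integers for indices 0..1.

Ev 1: PC=5 idx=1 pred=T actual=T -> ctr[1]=3
Ev 2: PC=2 idx=0 pred=T actual=T -> ctr[0]=3
Ev 3: PC=2 idx=0 pred=T actual=T -> ctr[0]=3
Ev 4: PC=2 idx=0 pred=T actual=T -> ctr[0]=3
Ev 5: PC=2 idx=0 pred=T actual=T -> ctr[0]=3
Ev 6: PC=2 idx=0 pred=T actual=T -> ctr[0]=3
Ev 7: PC=2 idx=0 pred=T actual=N -> ctr[0]=2
Ev 8: PC=2 idx=0 pred=T actual=N -> ctr[0]=1
Ev 9: PC=2 idx=0 pred=N actual=N -> ctr[0]=0
Ev 10: PC=5 idx=1 pred=T actual=T -> ctr[1]=3
Ev 11: PC=2 idx=0 pred=N actual=N -> ctr[0]=0

Answer: 0 3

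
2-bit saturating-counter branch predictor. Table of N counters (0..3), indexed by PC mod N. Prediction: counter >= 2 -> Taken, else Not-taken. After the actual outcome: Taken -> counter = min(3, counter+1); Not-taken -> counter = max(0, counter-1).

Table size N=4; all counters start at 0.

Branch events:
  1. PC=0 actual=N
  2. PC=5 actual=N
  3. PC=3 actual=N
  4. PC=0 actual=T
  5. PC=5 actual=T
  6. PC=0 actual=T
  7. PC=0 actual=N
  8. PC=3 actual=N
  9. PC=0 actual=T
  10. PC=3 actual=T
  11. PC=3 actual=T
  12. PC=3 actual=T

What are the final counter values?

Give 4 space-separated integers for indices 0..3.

Answer: 2 1 0 3

Derivation:
Ev 1: PC=0 idx=0 pred=N actual=N -> ctr[0]=0
Ev 2: PC=5 idx=1 pred=N actual=N -> ctr[1]=0
Ev 3: PC=3 idx=3 pred=N actual=N -> ctr[3]=0
Ev 4: PC=0 idx=0 pred=N actual=T -> ctr[0]=1
Ev 5: PC=5 idx=1 pred=N actual=T -> ctr[1]=1
Ev 6: PC=0 idx=0 pred=N actual=T -> ctr[0]=2
Ev 7: PC=0 idx=0 pred=T actual=N -> ctr[0]=1
Ev 8: PC=3 idx=3 pred=N actual=N -> ctr[3]=0
Ev 9: PC=0 idx=0 pred=N actual=T -> ctr[0]=2
Ev 10: PC=3 idx=3 pred=N actual=T -> ctr[3]=1
Ev 11: PC=3 idx=3 pred=N actual=T -> ctr[3]=2
Ev 12: PC=3 idx=3 pred=T actual=T -> ctr[3]=3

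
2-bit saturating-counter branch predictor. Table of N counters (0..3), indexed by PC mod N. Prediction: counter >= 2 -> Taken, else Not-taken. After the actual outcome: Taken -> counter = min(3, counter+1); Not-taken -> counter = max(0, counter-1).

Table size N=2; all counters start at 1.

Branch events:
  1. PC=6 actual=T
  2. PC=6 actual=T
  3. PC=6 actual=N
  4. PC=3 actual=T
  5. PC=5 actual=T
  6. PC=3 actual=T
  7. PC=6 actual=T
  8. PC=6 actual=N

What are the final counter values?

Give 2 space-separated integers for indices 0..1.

Ev 1: PC=6 idx=0 pred=N actual=T -> ctr[0]=2
Ev 2: PC=6 idx=0 pred=T actual=T -> ctr[0]=3
Ev 3: PC=6 idx=0 pred=T actual=N -> ctr[0]=2
Ev 4: PC=3 idx=1 pred=N actual=T -> ctr[1]=2
Ev 5: PC=5 idx=1 pred=T actual=T -> ctr[1]=3
Ev 6: PC=3 idx=1 pred=T actual=T -> ctr[1]=3
Ev 7: PC=6 idx=0 pred=T actual=T -> ctr[0]=3
Ev 8: PC=6 idx=0 pred=T actual=N -> ctr[0]=2

Answer: 2 3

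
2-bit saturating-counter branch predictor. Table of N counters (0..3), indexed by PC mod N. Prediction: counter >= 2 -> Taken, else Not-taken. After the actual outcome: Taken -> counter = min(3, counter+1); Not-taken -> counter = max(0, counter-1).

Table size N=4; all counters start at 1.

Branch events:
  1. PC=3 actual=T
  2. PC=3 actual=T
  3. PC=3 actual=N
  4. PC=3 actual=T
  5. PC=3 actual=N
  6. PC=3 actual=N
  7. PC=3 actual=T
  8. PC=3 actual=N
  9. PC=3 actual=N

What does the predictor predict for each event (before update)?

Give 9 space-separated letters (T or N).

Answer: N T T T T T N T N

Derivation:
Ev 1: PC=3 idx=3 pred=N actual=T -> ctr[3]=2
Ev 2: PC=3 idx=3 pred=T actual=T -> ctr[3]=3
Ev 3: PC=3 idx=3 pred=T actual=N -> ctr[3]=2
Ev 4: PC=3 idx=3 pred=T actual=T -> ctr[3]=3
Ev 5: PC=3 idx=3 pred=T actual=N -> ctr[3]=2
Ev 6: PC=3 idx=3 pred=T actual=N -> ctr[3]=1
Ev 7: PC=3 idx=3 pred=N actual=T -> ctr[3]=2
Ev 8: PC=3 idx=3 pred=T actual=N -> ctr[3]=1
Ev 9: PC=3 idx=3 pred=N actual=N -> ctr[3]=0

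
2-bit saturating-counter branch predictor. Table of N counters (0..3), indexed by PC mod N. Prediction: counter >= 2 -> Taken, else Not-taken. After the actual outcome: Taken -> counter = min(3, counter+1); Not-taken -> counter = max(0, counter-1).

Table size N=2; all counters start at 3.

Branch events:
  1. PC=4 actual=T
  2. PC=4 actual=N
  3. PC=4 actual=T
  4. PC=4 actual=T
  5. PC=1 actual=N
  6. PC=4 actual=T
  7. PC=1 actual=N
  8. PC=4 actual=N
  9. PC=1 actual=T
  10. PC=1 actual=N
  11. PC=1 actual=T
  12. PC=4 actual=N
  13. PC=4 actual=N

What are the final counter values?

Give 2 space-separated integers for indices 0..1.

Ev 1: PC=4 idx=0 pred=T actual=T -> ctr[0]=3
Ev 2: PC=4 idx=0 pred=T actual=N -> ctr[0]=2
Ev 3: PC=4 idx=0 pred=T actual=T -> ctr[0]=3
Ev 4: PC=4 idx=0 pred=T actual=T -> ctr[0]=3
Ev 5: PC=1 idx=1 pred=T actual=N -> ctr[1]=2
Ev 6: PC=4 idx=0 pred=T actual=T -> ctr[0]=3
Ev 7: PC=1 idx=1 pred=T actual=N -> ctr[1]=1
Ev 8: PC=4 idx=0 pred=T actual=N -> ctr[0]=2
Ev 9: PC=1 idx=1 pred=N actual=T -> ctr[1]=2
Ev 10: PC=1 idx=1 pred=T actual=N -> ctr[1]=1
Ev 11: PC=1 idx=1 pred=N actual=T -> ctr[1]=2
Ev 12: PC=4 idx=0 pred=T actual=N -> ctr[0]=1
Ev 13: PC=4 idx=0 pred=N actual=N -> ctr[0]=0

Answer: 0 2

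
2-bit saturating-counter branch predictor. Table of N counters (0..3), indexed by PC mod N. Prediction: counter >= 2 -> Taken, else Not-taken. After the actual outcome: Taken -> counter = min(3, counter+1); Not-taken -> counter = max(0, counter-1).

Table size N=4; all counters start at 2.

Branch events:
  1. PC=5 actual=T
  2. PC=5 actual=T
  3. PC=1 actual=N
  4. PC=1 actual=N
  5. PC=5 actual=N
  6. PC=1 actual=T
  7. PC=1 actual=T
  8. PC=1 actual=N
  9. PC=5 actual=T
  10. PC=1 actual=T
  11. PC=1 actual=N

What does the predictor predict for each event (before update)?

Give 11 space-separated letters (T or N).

Ev 1: PC=5 idx=1 pred=T actual=T -> ctr[1]=3
Ev 2: PC=5 idx=1 pred=T actual=T -> ctr[1]=3
Ev 3: PC=1 idx=1 pred=T actual=N -> ctr[1]=2
Ev 4: PC=1 idx=1 pred=T actual=N -> ctr[1]=1
Ev 5: PC=5 idx=1 pred=N actual=N -> ctr[1]=0
Ev 6: PC=1 idx=1 pred=N actual=T -> ctr[1]=1
Ev 7: PC=1 idx=1 pred=N actual=T -> ctr[1]=2
Ev 8: PC=1 idx=1 pred=T actual=N -> ctr[1]=1
Ev 9: PC=5 idx=1 pred=N actual=T -> ctr[1]=2
Ev 10: PC=1 idx=1 pred=T actual=T -> ctr[1]=3
Ev 11: PC=1 idx=1 pred=T actual=N -> ctr[1]=2

Answer: T T T T N N N T N T T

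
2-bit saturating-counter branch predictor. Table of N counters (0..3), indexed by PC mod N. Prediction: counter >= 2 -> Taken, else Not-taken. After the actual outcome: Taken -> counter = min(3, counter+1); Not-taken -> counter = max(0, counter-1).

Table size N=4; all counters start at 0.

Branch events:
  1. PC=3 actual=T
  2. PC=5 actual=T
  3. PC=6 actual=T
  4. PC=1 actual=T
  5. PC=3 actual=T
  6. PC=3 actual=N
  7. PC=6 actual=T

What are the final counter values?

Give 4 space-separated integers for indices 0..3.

Answer: 0 2 2 1

Derivation:
Ev 1: PC=3 idx=3 pred=N actual=T -> ctr[3]=1
Ev 2: PC=5 idx=1 pred=N actual=T -> ctr[1]=1
Ev 3: PC=6 idx=2 pred=N actual=T -> ctr[2]=1
Ev 4: PC=1 idx=1 pred=N actual=T -> ctr[1]=2
Ev 5: PC=3 idx=3 pred=N actual=T -> ctr[3]=2
Ev 6: PC=3 idx=3 pred=T actual=N -> ctr[3]=1
Ev 7: PC=6 idx=2 pred=N actual=T -> ctr[2]=2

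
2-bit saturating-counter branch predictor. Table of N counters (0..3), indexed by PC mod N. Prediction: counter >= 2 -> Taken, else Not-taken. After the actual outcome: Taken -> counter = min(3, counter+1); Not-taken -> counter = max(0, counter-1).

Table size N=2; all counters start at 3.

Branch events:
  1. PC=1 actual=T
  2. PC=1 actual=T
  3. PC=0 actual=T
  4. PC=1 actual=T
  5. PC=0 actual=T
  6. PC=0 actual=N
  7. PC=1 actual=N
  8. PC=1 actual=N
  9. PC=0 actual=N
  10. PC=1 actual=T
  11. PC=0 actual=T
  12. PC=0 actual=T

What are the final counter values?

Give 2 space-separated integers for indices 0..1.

Ev 1: PC=1 idx=1 pred=T actual=T -> ctr[1]=3
Ev 2: PC=1 idx=1 pred=T actual=T -> ctr[1]=3
Ev 3: PC=0 idx=0 pred=T actual=T -> ctr[0]=3
Ev 4: PC=1 idx=1 pred=T actual=T -> ctr[1]=3
Ev 5: PC=0 idx=0 pred=T actual=T -> ctr[0]=3
Ev 6: PC=0 idx=0 pred=T actual=N -> ctr[0]=2
Ev 7: PC=1 idx=1 pred=T actual=N -> ctr[1]=2
Ev 8: PC=1 idx=1 pred=T actual=N -> ctr[1]=1
Ev 9: PC=0 idx=0 pred=T actual=N -> ctr[0]=1
Ev 10: PC=1 idx=1 pred=N actual=T -> ctr[1]=2
Ev 11: PC=0 idx=0 pred=N actual=T -> ctr[0]=2
Ev 12: PC=0 idx=0 pred=T actual=T -> ctr[0]=3

Answer: 3 2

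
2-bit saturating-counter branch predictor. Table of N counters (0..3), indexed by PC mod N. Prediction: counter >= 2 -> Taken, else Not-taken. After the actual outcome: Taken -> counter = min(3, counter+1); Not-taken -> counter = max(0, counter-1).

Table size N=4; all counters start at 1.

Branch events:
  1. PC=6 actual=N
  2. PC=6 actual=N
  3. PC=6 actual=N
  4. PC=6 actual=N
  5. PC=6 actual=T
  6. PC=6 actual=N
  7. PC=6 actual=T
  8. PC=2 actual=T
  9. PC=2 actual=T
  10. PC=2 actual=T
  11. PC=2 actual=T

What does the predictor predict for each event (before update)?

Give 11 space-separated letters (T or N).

Ev 1: PC=6 idx=2 pred=N actual=N -> ctr[2]=0
Ev 2: PC=6 idx=2 pred=N actual=N -> ctr[2]=0
Ev 3: PC=6 idx=2 pred=N actual=N -> ctr[2]=0
Ev 4: PC=6 idx=2 pred=N actual=N -> ctr[2]=0
Ev 5: PC=6 idx=2 pred=N actual=T -> ctr[2]=1
Ev 6: PC=6 idx=2 pred=N actual=N -> ctr[2]=0
Ev 7: PC=6 idx=2 pred=N actual=T -> ctr[2]=1
Ev 8: PC=2 idx=2 pred=N actual=T -> ctr[2]=2
Ev 9: PC=2 idx=2 pred=T actual=T -> ctr[2]=3
Ev 10: PC=2 idx=2 pred=T actual=T -> ctr[2]=3
Ev 11: PC=2 idx=2 pred=T actual=T -> ctr[2]=3

Answer: N N N N N N N N T T T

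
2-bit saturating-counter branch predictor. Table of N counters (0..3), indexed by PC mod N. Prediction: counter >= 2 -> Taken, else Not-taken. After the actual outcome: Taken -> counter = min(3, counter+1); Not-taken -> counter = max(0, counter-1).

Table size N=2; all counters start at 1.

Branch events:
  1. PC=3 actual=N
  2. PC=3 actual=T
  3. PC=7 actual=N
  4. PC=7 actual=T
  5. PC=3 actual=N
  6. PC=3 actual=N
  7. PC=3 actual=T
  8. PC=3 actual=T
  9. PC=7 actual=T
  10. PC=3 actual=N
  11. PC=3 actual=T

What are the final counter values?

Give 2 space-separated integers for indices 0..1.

Answer: 1 3

Derivation:
Ev 1: PC=3 idx=1 pred=N actual=N -> ctr[1]=0
Ev 2: PC=3 idx=1 pred=N actual=T -> ctr[1]=1
Ev 3: PC=7 idx=1 pred=N actual=N -> ctr[1]=0
Ev 4: PC=7 idx=1 pred=N actual=T -> ctr[1]=1
Ev 5: PC=3 idx=1 pred=N actual=N -> ctr[1]=0
Ev 6: PC=3 idx=1 pred=N actual=N -> ctr[1]=0
Ev 7: PC=3 idx=1 pred=N actual=T -> ctr[1]=1
Ev 8: PC=3 idx=1 pred=N actual=T -> ctr[1]=2
Ev 9: PC=7 idx=1 pred=T actual=T -> ctr[1]=3
Ev 10: PC=3 idx=1 pred=T actual=N -> ctr[1]=2
Ev 11: PC=3 idx=1 pred=T actual=T -> ctr[1]=3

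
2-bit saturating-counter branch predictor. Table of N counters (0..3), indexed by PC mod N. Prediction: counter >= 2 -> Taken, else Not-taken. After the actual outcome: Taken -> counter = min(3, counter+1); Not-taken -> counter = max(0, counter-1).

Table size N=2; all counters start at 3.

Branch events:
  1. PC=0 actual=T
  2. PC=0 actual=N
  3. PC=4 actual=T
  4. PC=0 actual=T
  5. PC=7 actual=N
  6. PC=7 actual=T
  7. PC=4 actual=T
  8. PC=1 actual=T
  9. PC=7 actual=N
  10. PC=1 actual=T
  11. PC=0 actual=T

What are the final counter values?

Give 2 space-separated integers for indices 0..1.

Answer: 3 3

Derivation:
Ev 1: PC=0 idx=0 pred=T actual=T -> ctr[0]=3
Ev 2: PC=0 idx=0 pred=T actual=N -> ctr[0]=2
Ev 3: PC=4 idx=0 pred=T actual=T -> ctr[0]=3
Ev 4: PC=0 idx=0 pred=T actual=T -> ctr[0]=3
Ev 5: PC=7 idx=1 pred=T actual=N -> ctr[1]=2
Ev 6: PC=7 idx=1 pred=T actual=T -> ctr[1]=3
Ev 7: PC=4 idx=0 pred=T actual=T -> ctr[0]=3
Ev 8: PC=1 idx=1 pred=T actual=T -> ctr[1]=3
Ev 9: PC=7 idx=1 pred=T actual=N -> ctr[1]=2
Ev 10: PC=1 idx=1 pred=T actual=T -> ctr[1]=3
Ev 11: PC=0 idx=0 pred=T actual=T -> ctr[0]=3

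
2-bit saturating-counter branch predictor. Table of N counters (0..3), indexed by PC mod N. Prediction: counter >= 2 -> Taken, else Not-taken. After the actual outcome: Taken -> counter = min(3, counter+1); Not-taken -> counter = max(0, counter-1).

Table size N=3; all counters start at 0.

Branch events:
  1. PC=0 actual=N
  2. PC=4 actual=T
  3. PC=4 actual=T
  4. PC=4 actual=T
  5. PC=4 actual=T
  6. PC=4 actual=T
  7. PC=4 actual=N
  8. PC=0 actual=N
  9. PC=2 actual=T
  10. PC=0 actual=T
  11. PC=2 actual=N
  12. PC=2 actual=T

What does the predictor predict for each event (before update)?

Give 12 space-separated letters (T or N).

Ev 1: PC=0 idx=0 pred=N actual=N -> ctr[0]=0
Ev 2: PC=4 idx=1 pred=N actual=T -> ctr[1]=1
Ev 3: PC=4 idx=1 pred=N actual=T -> ctr[1]=2
Ev 4: PC=4 idx=1 pred=T actual=T -> ctr[1]=3
Ev 5: PC=4 idx=1 pred=T actual=T -> ctr[1]=3
Ev 6: PC=4 idx=1 pred=T actual=T -> ctr[1]=3
Ev 7: PC=4 idx=1 pred=T actual=N -> ctr[1]=2
Ev 8: PC=0 idx=0 pred=N actual=N -> ctr[0]=0
Ev 9: PC=2 idx=2 pred=N actual=T -> ctr[2]=1
Ev 10: PC=0 idx=0 pred=N actual=T -> ctr[0]=1
Ev 11: PC=2 idx=2 pred=N actual=N -> ctr[2]=0
Ev 12: PC=2 idx=2 pred=N actual=T -> ctr[2]=1

Answer: N N N T T T T N N N N N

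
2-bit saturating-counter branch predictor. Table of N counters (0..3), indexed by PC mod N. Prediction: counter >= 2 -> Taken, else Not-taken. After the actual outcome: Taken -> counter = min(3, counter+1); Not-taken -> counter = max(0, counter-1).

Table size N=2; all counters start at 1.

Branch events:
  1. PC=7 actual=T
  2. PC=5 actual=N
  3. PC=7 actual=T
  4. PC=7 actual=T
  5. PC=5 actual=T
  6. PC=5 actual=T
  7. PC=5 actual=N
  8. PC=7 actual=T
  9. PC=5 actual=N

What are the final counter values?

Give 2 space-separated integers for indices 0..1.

Answer: 1 2

Derivation:
Ev 1: PC=7 idx=1 pred=N actual=T -> ctr[1]=2
Ev 2: PC=5 idx=1 pred=T actual=N -> ctr[1]=1
Ev 3: PC=7 idx=1 pred=N actual=T -> ctr[1]=2
Ev 4: PC=7 idx=1 pred=T actual=T -> ctr[1]=3
Ev 5: PC=5 idx=1 pred=T actual=T -> ctr[1]=3
Ev 6: PC=5 idx=1 pred=T actual=T -> ctr[1]=3
Ev 7: PC=5 idx=1 pred=T actual=N -> ctr[1]=2
Ev 8: PC=7 idx=1 pred=T actual=T -> ctr[1]=3
Ev 9: PC=5 idx=1 pred=T actual=N -> ctr[1]=2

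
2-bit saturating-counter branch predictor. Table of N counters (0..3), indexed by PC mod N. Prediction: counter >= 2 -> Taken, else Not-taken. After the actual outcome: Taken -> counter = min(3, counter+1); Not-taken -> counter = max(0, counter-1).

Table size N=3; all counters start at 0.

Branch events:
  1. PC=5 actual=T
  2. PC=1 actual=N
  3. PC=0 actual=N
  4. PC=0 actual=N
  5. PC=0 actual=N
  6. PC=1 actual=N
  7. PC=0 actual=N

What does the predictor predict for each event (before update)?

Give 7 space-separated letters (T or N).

Answer: N N N N N N N

Derivation:
Ev 1: PC=5 idx=2 pred=N actual=T -> ctr[2]=1
Ev 2: PC=1 idx=1 pred=N actual=N -> ctr[1]=0
Ev 3: PC=0 idx=0 pred=N actual=N -> ctr[0]=0
Ev 4: PC=0 idx=0 pred=N actual=N -> ctr[0]=0
Ev 5: PC=0 idx=0 pred=N actual=N -> ctr[0]=0
Ev 6: PC=1 idx=1 pred=N actual=N -> ctr[1]=0
Ev 7: PC=0 idx=0 pred=N actual=N -> ctr[0]=0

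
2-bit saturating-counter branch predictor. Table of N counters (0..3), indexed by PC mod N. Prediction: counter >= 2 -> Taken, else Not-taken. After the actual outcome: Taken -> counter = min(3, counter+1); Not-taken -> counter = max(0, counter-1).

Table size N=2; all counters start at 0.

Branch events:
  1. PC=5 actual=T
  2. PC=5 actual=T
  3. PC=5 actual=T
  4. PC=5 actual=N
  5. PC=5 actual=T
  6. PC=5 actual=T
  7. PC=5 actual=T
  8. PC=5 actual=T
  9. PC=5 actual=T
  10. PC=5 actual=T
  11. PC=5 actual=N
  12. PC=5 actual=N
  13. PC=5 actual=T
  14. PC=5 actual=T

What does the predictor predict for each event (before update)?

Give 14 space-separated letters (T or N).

Answer: N N T T T T T T T T T T N T

Derivation:
Ev 1: PC=5 idx=1 pred=N actual=T -> ctr[1]=1
Ev 2: PC=5 idx=1 pred=N actual=T -> ctr[1]=2
Ev 3: PC=5 idx=1 pred=T actual=T -> ctr[1]=3
Ev 4: PC=5 idx=1 pred=T actual=N -> ctr[1]=2
Ev 5: PC=5 idx=1 pred=T actual=T -> ctr[1]=3
Ev 6: PC=5 idx=1 pred=T actual=T -> ctr[1]=3
Ev 7: PC=5 idx=1 pred=T actual=T -> ctr[1]=3
Ev 8: PC=5 idx=1 pred=T actual=T -> ctr[1]=3
Ev 9: PC=5 idx=1 pred=T actual=T -> ctr[1]=3
Ev 10: PC=5 idx=1 pred=T actual=T -> ctr[1]=3
Ev 11: PC=5 idx=1 pred=T actual=N -> ctr[1]=2
Ev 12: PC=5 idx=1 pred=T actual=N -> ctr[1]=1
Ev 13: PC=5 idx=1 pred=N actual=T -> ctr[1]=2
Ev 14: PC=5 idx=1 pred=T actual=T -> ctr[1]=3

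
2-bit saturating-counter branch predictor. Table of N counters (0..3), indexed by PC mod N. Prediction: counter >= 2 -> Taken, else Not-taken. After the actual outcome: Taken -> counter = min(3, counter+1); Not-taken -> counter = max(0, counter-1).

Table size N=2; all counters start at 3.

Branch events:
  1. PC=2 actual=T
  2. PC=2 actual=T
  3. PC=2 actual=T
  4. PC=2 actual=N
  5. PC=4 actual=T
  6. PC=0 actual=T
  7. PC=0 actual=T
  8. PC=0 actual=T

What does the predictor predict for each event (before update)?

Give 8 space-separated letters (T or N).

Answer: T T T T T T T T

Derivation:
Ev 1: PC=2 idx=0 pred=T actual=T -> ctr[0]=3
Ev 2: PC=2 idx=0 pred=T actual=T -> ctr[0]=3
Ev 3: PC=2 idx=0 pred=T actual=T -> ctr[0]=3
Ev 4: PC=2 idx=0 pred=T actual=N -> ctr[0]=2
Ev 5: PC=4 idx=0 pred=T actual=T -> ctr[0]=3
Ev 6: PC=0 idx=0 pred=T actual=T -> ctr[0]=3
Ev 7: PC=0 idx=0 pred=T actual=T -> ctr[0]=3
Ev 8: PC=0 idx=0 pred=T actual=T -> ctr[0]=3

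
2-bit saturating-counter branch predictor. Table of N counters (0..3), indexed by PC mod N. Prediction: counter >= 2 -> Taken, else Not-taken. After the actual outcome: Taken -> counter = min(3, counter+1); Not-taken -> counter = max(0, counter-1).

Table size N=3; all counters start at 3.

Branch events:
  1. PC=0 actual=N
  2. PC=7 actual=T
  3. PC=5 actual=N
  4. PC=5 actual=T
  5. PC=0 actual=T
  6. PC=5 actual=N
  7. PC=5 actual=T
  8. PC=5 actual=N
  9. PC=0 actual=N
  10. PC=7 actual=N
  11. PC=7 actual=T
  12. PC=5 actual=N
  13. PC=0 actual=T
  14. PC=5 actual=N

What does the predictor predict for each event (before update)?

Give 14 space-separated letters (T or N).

Ev 1: PC=0 idx=0 pred=T actual=N -> ctr[0]=2
Ev 2: PC=7 idx=1 pred=T actual=T -> ctr[1]=3
Ev 3: PC=5 idx=2 pred=T actual=N -> ctr[2]=2
Ev 4: PC=5 idx=2 pred=T actual=T -> ctr[2]=3
Ev 5: PC=0 idx=0 pred=T actual=T -> ctr[0]=3
Ev 6: PC=5 idx=2 pred=T actual=N -> ctr[2]=2
Ev 7: PC=5 idx=2 pred=T actual=T -> ctr[2]=3
Ev 8: PC=5 idx=2 pred=T actual=N -> ctr[2]=2
Ev 9: PC=0 idx=0 pred=T actual=N -> ctr[0]=2
Ev 10: PC=7 idx=1 pred=T actual=N -> ctr[1]=2
Ev 11: PC=7 idx=1 pred=T actual=T -> ctr[1]=3
Ev 12: PC=5 idx=2 pred=T actual=N -> ctr[2]=1
Ev 13: PC=0 idx=0 pred=T actual=T -> ctr[0]=3
Ev 14: PC=5 idx=2 pred=N actual=N -> ctr[2]=0

Answer: T T T T T T T T T T T T T N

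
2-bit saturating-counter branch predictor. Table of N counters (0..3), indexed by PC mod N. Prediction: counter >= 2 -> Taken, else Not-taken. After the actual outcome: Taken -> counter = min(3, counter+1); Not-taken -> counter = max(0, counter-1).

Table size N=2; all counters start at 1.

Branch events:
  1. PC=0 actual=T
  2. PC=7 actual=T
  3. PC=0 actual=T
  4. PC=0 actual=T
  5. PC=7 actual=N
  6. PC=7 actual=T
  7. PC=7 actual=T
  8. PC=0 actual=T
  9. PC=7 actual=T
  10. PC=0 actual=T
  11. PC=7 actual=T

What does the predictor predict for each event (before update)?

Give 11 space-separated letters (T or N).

Answer: N N T T T N T T T T T

Derivation:
Ev 1: PC=0 idx=0 pred=N actual=T -> ctr[0]=2
Ev 2: PC=7 idx=1 pred=N actual=T -> ctr[1]=2
Ev 3: PC=0 idx=0 pred=T actual=T -> ctr[0]=3
Ev 4: PC=0 idx=0 pred=T actual=T -> ctr[0]=3
Ev 5: PC=7 idx=1 pred=T actual=N -> ctr[1]=1
Ev 6: PC=7 idx=1 pred=N actual=T -> ctr[1]=2
Ev 7: PC=7 idx=1 pred=T actual=T -> ctr[1]=3
Ev 8: PC=0 idx=0 pred=T actual=T -> ctr[0]=3
Ev 9: PC=7 idx=1 pred=T actual=T -> ctr[1]=3
Ev 10: PC=0 idx=0 pred=T actual=T -> ctr[0]=3
Ev 11: PC=7 idx=1 pred=T actual=T -> ctr[1]=3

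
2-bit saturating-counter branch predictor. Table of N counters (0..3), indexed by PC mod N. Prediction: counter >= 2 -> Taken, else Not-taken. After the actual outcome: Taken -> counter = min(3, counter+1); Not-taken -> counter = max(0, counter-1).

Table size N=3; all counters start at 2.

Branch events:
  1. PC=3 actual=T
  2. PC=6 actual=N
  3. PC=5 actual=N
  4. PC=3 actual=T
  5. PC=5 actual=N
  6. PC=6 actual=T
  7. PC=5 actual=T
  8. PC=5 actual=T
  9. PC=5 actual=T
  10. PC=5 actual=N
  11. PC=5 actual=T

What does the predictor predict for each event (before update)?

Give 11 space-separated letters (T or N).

Ev 1: PC=3 idx=0 pred=T actual=T -> ctr[0]=3
Ev 2: PC=6 idx=0 pred=T actual=N -> ctr[0]=2
Ev 3: PC=5 idx=2 pred=T actual=N -> ctr[2]=1
Ev 4: PC=3 idx=0 pred=T actual=T -> ctr[0]=3
Ev 5: PC=5 idx=2 pred=N actual=N -> ctr[2]=0
Ev 6: PC=6 idx=0 pred=T actual=T -> ctr[0]=3
Ev 7: PC=5 idx=2 pred=N actual=T -> ctr[2]=1
Ev 8: PC=5 idx=2 pred=N actual=T -> ctr[2]=2
Ev 9: PC=5 idx=2 pred=T actual=T -> ctr[2]=3
Ev 10: PC=5 idx=2 pred=T actual=N -> ctr[2]=2
Ev 11: PC=5 idx=2 pred=T actual=T -> ctr[2]=3

Answer: T T T T N T N N T T T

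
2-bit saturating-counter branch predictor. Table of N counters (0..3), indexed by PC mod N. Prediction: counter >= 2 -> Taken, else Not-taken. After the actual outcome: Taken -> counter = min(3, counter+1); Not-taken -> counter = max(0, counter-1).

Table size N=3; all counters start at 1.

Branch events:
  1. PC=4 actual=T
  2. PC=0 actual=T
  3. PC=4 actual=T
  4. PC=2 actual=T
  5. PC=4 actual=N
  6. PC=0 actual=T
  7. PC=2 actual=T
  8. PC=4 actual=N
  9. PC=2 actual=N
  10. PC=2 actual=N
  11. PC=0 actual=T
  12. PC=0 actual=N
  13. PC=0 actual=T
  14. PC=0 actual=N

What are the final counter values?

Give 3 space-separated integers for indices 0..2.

Ev 1: PC=4 idx=1 pred=N actual=T -> ctr[1]=2
Ev 2: PC=0 idx=0 pred=N actual=T -> ctr[0]=2
Ev 3: PC=4 idx=1 pred=T actual=T -> ctr[1]=3
Ev 4: PC=2 idx=2 pred=N actual=T -> ctr[2]=2
Ev 5: PC=4 idx=1 pred=T actual=N -> ctr[1]=2
Ev 6: PC=0 idx=0 pred=T actual=T -> ctr[0]=3
Ev 7: PC=2 idx=2 pred=T actual=T -> ctr[2]=3
Ev 8: PC=4 idx=1 pred=T actual=N -> ctr[1]=1
Ev 9: PC=2 idx=2 pred=T actual=N -> ctr[2]=2
Ev 10: PC=2 idx=2 pred=T actual=N -> ctr[2]=1
Ev 11: PC=0 idx=0 pred=T actual=T -> ctr[0]=3
Ev 12: PC=0 idx=0 pred=T actual=N -> ctr[0]=2
Ev 13: PC=0 idx=0 pred=T actual=T -> ctr[0]=3
Ev 14: PC=0 idx=0 pred=T actual=N -> ctr[0]=2

Answer: 2 1 1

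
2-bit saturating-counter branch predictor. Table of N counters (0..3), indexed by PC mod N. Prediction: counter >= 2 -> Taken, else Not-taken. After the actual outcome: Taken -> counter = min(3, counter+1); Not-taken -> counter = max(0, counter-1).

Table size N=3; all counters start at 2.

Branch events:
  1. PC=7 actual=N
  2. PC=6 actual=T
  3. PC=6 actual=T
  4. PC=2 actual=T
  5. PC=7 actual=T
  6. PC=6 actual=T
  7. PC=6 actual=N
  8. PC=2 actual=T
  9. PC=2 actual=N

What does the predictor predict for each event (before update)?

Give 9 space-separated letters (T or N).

Answer: T T T T N T T T T

Derivation:
Ev 1: PC=7 idx=1 pred=T actual=N -> ctr[1]=1
Ev 2: PC=6 idx=0 pred=T actual=T -> ctr[0]=3
Ev 3: PC=6 idx=0 pred=T actual=T -> ctr[0]=3
Ev 4: PC=2 idx=2 pred=T actual=T -> ctr[2]=3
Ev 5: PC=7 idx=1 pred=N actual=T -> ctr[1]=2
Ev 6: PC=6 idx=0 pred=T actual=T -> ctr[0]=3
Ev 7: PC=6 idx=0 pred=T actual=N -> ctr[0]=2
Ev 8: PC=2 idx=2 pred=T actual=T -> ctr[2]=3
Ev 9: PC=2 idx=2 pred=T actual=N -> ctr[2]=2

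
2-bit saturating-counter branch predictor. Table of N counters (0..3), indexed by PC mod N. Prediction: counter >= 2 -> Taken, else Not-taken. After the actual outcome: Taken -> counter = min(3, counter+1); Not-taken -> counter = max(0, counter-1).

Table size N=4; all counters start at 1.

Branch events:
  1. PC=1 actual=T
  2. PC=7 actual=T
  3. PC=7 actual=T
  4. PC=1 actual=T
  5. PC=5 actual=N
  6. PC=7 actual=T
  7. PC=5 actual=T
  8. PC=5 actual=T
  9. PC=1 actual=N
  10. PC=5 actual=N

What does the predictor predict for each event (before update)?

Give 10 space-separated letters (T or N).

Ev 1: PC=1 idx=1 pred=N actual=T -> ctr[1]=2
Ev 2: PC=7 idx=3 pred=N actual=T -> ctr[3]=2
Ev 3: PC=7 idx=3 pred=T actual=T -> ctr[3]=3
Ev 4: PC=1 idx=1 pred=T actual=T -> ctr[1]=3
Ev 5: PC=5 idx=1 pred=T actual=N -> ctr[1]=2
Ev 6: PC=7 idx=3 pred=T actual=T -> ctr[3]=3
Ev 7: PC=5 idx=1 pred=T actual=T -> ctr[1]=3
Ev 8: PC=5 idx=1 pred=T actual=T -> ctr[1]=3
Ev 9: PC=1 idx=1 pred=T actual=N -> ctr[1]=2
Ev 10: PC=5 idx=1 pred=T actual=N -> ctr[1]=1

Answer: N N T T T T T T T T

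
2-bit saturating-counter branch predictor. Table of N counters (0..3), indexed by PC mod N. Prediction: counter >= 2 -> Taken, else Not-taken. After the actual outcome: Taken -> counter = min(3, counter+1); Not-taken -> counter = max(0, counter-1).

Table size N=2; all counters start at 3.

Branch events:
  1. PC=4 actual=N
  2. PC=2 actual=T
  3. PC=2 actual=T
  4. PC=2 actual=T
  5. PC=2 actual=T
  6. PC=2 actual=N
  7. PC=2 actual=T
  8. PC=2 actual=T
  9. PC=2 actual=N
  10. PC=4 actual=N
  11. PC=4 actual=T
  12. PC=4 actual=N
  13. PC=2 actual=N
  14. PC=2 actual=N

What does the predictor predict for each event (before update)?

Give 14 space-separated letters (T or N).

Answer: T T T T T T T T T T N T N N

Derivation:
Ev 1: PC=4 idx=0 pred=T actual=N -> ctr[0]=2
Ev 2: PC=2 idx=0 pred=T actual=T -> ctr[0]=3
Ev 3: PC=2 idx=0 pred=T actual=T -> ctr[0]=3
Ev 4: PC=2 idx=0 pred=T actual=T -> ctr[0]=3
Ev 5: PC=2 idx=0 pred=T actual=T -> ctr[0]=3
Ev 6: PC=2 idx=0 pred=T actual=N -> ctr[0]=2
Ev 7: PC=2 idx=0 pred=T actual=T -> ctr[0]=3
Ev 8: PC=2 idx=0 pred=T actual=T -> ctr[0]=3
Ev 9: PC=2 idx=0 pred=T actual=N -> ctr[0]=2
Ev 10: PC=4 idx=0 pred=T actual=N -> ctr[0]=1
Ev 11: PC=4 idx=0 pred=N actual=T -> ctr[0]=2
Ev 12: PC=4 idx=0 pred=T actual=N -> ctr[0]=1
Ev 13: PC=2 idx=0 pred=N actual=N -> ctr[0]=0
Ev 14: PC=2 idx=0 pred=N actual=N -> ctr[0]=0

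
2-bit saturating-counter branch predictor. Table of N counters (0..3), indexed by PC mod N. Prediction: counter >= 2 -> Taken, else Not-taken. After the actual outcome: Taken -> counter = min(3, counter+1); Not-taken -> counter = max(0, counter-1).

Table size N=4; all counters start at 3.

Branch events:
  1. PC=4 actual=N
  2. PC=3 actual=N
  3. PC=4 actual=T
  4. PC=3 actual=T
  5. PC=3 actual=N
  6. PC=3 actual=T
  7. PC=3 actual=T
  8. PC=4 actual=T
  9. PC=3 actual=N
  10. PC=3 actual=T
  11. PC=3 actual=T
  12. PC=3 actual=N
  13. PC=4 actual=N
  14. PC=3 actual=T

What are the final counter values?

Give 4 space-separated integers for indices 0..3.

Ev 1: PC=4 idx=0 pred=T actual=N -> ctr[0]=2
Ev 2: PC=3 idx=3 pred=T actual=N -> ctr[3]=2
Ev 3: PC=4 idx=0 pred=T actual=T -> ctr[0]=3
Ev 4: PC=3 idx=3 pred=T actual=T -> ctr[3]=3
Ev 5: PC=3 idx=3 pred=T actual=N -> ctr[3]=2
Ev 6: PC=3 idx=3 pred=T actual=T -> ctr[3]=3
Ev 7: PC=3 idx=3 pred=T actual=T -> ctr[3]=3
Ev 8: PC=4 idx=0 pred=T actual=T -> ctr[0]=3
Ev 9: PC=3 idx=3 pred=T actual=N -> ctr[3]=2
Ev 10: PC=3 idx=3 pred=T actual=T -> ctr[3]=3
Ev 11: PC=3 idx=3 pred=T actual=T -> ctr[3]=3
Ev 12: PC=3 idx=3 pred=T actual=N -> ctr[3]=2
Ev 13: PC=4 idx=0 pred=T actual=N -> ctr[0]=2
Ev 14: PC=3 idx=3 pred=T actual=T -> ctr[3]=3

Answer: 2 3 3 3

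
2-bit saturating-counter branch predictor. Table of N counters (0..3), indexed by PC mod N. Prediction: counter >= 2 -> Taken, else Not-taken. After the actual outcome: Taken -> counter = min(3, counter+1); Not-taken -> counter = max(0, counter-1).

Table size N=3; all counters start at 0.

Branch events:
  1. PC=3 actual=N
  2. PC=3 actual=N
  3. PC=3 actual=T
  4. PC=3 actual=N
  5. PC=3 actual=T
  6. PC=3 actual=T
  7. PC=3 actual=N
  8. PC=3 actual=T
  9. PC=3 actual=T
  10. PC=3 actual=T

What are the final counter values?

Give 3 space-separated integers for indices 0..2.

Ev 1: PC=3 idx=0 pred=N actual=N -> ctr[0]=0
Ev 2: PC=3 idx=0 pred=N actual=N -> ctr[0]=0
Ev 3: PC=3 idx=0 pred=N actual=T -> ctr[0]=1
Ev 4: PC=3 idx=0 pred=N actual=N -> ctr[0]=0
Ev 5: PC=3 idx=0 pred=N actual=T -> ctr[0]=1
Ev 6: PC=3 idx=0 pred=N actual=T -> ctr[0]=2
Ev 7: PC=3 idx=0 pred=T actual=N -> ctr[0]=1
Ev 8: PC=3 idx=0 pred=N actual=T -> ctr[0]=2
Ev 9: PC=3 idx=0 pred=T actual=T -> ctr[0]=3
Ev 10: PC=3 idx=0 pred=T actual=T -> ctr[0]=3

Answer: 3 0 0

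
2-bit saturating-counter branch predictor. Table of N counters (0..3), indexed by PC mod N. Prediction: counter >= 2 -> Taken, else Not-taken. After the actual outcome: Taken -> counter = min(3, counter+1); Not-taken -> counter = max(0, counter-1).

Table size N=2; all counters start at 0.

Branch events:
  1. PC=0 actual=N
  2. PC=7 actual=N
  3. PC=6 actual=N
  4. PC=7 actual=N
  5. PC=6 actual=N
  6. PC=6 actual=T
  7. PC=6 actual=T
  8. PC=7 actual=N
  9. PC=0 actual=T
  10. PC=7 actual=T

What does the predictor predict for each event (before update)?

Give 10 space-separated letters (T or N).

Ev 1: PC=0 idx=0 pred=N actual=N -> ctr[0]=0
Ev 2: PC=7 idx=1 pred=N actual=N -> ctr[1]=0
Ev 3: PC=6 idx=0 pred=N actual=N -> ctr[0]=0
Ev 4: PC=7 idx=1 pred=N actual=N -> ctr[1]=0
Ev 5: PC=6 idx=0 pred=N actual=N -> ctr[0]=0
Ev 6: PC=6 idx=0 pred=N actual=T -> ctr[0]=1
Ev 7: PC=6 idx=0 pred=N actual=T -> ctr[0]=2
Ev 8: PC=7 idx=1 pred=N actual=N -> ctr[1]=0
Ev 9: PC=0 idx=0 pred=T actual=T -> ctr[0]=3
Ev 10: PC=7 idx=1 pred=N actual=T -> ctr[1]=1

Answer: N N N N N N N N T N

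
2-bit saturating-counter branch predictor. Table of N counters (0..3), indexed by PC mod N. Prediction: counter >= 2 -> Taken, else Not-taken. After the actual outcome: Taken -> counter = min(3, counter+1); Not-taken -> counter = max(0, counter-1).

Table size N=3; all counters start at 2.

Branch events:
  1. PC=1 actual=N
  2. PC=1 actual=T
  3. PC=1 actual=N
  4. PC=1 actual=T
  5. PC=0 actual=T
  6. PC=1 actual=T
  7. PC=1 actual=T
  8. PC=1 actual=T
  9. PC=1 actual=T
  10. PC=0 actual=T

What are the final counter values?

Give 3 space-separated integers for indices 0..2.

Answer: 3 3 2

Derivation:
Ev 1: PC=1 idx=1 pred=T actual=N -> ctr[1]=1
Ev 2: PC=1 idx=1 pred=N actual=T -> ctr[1]=2
Ev 3: PC=1 idx=1 pred=T actual=N -> ctr[1]=1
Ev 4: PC=1 idx=1 pred=N actual=T -> ctr[1]=2
Ev 5: PC=0 idx=0 pred=T actual=T -> ctr[0]=3
Ev 6: PC=1 idx=1 pred=T actual=T -> ctr[1]=3
Ev 7: PC=1 idx=1 pred=T actual=T -> ctr[1]=3
Ev 8: PC=1 idx=1 pred=T actual=T -> ctr[1]=3
Ev 9: PC=1 idx=1 pred=T actual=T -> ctr[1]=3
Ev 10: PC=0 idx=0 pred=T actual=T -> ctr[0]=3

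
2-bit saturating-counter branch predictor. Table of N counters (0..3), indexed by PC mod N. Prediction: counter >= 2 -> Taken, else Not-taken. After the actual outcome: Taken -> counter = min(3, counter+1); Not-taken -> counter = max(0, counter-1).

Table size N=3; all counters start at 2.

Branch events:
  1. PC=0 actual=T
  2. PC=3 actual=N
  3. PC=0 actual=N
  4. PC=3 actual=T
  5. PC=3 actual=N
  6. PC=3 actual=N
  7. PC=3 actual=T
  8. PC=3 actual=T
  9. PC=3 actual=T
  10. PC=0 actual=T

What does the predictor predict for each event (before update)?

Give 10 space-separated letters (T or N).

Ev 1: PC=0 idx=0 pred=T actual=T -> ctr[0]=3
Ev 2: PC=3 idx=0 pred=T actual=N -> ctr[0]=2
Ev 3: PC=0 idx=0 pred=T actual=N -> ctr[0]=1
Ev 4: PC=3 idx=0 pred=N actual=T -> ctr[0]=2
Ev 5: PC=3 idx=0 pred=T actual=N -> ctr[0]=1
Ev 6: PC=3 idx=0 pred=N actual=N -> ctr[0]=0
Ev 7: PC=3 idx=0 pred=N actual=T -> ctr[0]=1
Ev 8: PC=3 idx=0 pred=N actual=T -> ctr[0]=2
Ev 9: PC=3 idx=0 pred=T actual=T -> ctr[0]=3
Ev 10: PC=0 idx=0 pred=T actual=T -> ctr[0]=3

Answer: T T T N T N N N T T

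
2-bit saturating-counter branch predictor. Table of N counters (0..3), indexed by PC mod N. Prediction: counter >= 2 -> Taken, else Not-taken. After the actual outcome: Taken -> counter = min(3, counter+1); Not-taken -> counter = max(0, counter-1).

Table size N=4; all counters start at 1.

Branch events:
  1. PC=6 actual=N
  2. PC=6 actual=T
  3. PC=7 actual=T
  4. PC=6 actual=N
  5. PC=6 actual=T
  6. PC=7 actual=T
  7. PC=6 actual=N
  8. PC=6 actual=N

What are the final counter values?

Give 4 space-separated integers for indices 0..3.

Answer: 1 1 0 3

Derivation:
Ev 1: PC=6 idx=2 pred=N actual=N -> ctr[2]=0
Ev 2: PC=6 idx=2 pred=N actual=T -> ctr[2]=1
Ev 3: PC=7 idx=3 pred=N actual=T -> ctr[3]=2
Ev 4: PC=6 idx=2 pred=N actual=N -> ctr[2]=0
Ev 5: PC=6 idx=2 pred=N actual=T -> ctr[2]=1
Ev 6: PC=7 idx=3 pred=T actual=T -> ctr[3]=3
Ev 7: PC=6 idx=2 pred=N actual=N -> ctr[2]=0
Ev 8: PC=6 idx=2 pred=N actual=N -> ctr[2]=0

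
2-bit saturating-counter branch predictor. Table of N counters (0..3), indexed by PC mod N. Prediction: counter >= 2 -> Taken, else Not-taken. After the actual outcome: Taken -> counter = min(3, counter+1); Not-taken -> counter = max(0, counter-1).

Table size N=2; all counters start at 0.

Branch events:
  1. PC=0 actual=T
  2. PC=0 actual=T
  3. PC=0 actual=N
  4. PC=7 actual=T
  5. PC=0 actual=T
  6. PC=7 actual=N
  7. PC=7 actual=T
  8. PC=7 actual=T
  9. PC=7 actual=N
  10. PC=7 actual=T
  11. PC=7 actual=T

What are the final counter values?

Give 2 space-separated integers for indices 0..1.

Ev 1: PC=0 idx=0 pred=N actual=T -> ctr[0]=1
Ev 2: PC=0 idx=0 pred=N actual=T -> ctr[0]=2
Ev 3: PC=0 idx=0 pred=T actual=N -> ctr[0]=1
Ev 4: PC=7 idx=1 pred=N actual=T -> ctr[1]=1
Ev 5: PC=0 idx=0 pred=N actual=T -> ctr[0]=2
Ev 6: PC=7 idx=1 pred=N actual=N -> ctr[1]=0
Ev 7: PC=7 idx=1 pred=N actual=T -> ctr[1]=1
Ev 8: PC=7 idx=1 pred=N actual=T -> ctr[1]=2
Ev 9: PC=7 idx=1 pred=T actual=N -> ctr[1]=1
Ev 10: PC=7 idx=1 pred=N actual=T -> ctr[1]=2
Ev 11: PC=7 idx=1 pred=T actual=T -> ctr[1]=3

Answer: 2 3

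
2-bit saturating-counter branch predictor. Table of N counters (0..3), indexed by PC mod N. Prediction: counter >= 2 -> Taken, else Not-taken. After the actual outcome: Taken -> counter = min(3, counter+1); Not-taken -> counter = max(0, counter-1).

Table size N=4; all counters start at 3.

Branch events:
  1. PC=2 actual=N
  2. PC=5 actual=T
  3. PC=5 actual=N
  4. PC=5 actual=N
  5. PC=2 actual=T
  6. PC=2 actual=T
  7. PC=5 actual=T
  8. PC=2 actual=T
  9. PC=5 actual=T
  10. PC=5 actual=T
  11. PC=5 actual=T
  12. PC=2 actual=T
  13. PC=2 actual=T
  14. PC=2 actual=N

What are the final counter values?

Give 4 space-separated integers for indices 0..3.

Ev 1: PC=2 idx=2 pred=T actual=N -> ctr[2]=2
Ev 2: PC=5 idx=1 pred=T actual=T -> ctr[1]=3
Ev 3: PC=5 idx=1 pred=T actual=N -> ctr[1]=2
Ev 4: PC=5 idx=1 pred=T actual=N -> ctr[1]=1
Ev 5: PC=2 idx=2 pred=T actual=T -> ctr[2]=3
Ev 6: PC=2 idx=2 pred=T actual=T -> ctr[2]=3
Ev 7: PC=5 idx=1 pred=N actual=T -> ctr[1]=2
Ev 8: PC=2 idx=2 pred=T actual=T -> ctr[2]=3
Ev 9: PC=5 idx=1 pred=T actual=T -> ctr[1]=3
Ev 10: PC=5 idx=1 pred=T actual=T -> ctr[1]=3
Ev 11: PC=5 idx=1 pred=T actual=T -> ctr[1]=3
Ev 12: PC=2 idx=2 pred=T actual=T -> ctr[2]=3
Ev 13: PC=2 idx=2 pred=T actual=T -> ctr[2]=3
Ev 14: PC=2 idx=2 pred=T actual=N -> ctr[2]=2

Answer: 3 3 2 3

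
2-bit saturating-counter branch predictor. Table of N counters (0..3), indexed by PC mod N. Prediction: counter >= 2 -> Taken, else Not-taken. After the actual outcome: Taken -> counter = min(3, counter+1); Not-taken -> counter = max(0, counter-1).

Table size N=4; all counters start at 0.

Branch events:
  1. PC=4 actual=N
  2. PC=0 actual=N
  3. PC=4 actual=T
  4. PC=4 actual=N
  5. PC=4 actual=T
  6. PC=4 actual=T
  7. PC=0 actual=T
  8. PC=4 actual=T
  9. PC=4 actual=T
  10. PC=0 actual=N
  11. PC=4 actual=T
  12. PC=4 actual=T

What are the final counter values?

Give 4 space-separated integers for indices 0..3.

Ev 1: PC=4 idx=0 pred=N actual=N -> ctr[0]=0
Ev 2: PC=0 idx=0 pred=N actual=N -> ctr[0]=0
Ev 3: PC=4 idx=0 pred=N actual=T -> ctr[0]=1
Ev 4: PC=4 idx=0 pred=N actual=N -> ctr[0]=0
Ev 5: PC=4 idx=0 pred=N actual=T -> ctr[0]=1
Ev 6: PC=4 idx=0 pred=N actual=T -> ctr[0]=2
Ev 7: PC=0 idx=0 pred=T actual=T -> ctr[0]=3
Ev 8: PC=4 idx=0 pred=T actual=T -> ctr[0]=3
Ev 9: PC=4 idx=0 pred=T actual=T -> ctr[0]=3
Ev 10: PC=0 idx=0 pred=T actual=N -> ctr[0]=2
Ev 11: PC=4 idx=0 pred=T actual=T -> ctr[0]=3
Ev 12: PC=4 idx=0 pred=T actual=T -> ctr[0]=3

Answer: 3 0 0 0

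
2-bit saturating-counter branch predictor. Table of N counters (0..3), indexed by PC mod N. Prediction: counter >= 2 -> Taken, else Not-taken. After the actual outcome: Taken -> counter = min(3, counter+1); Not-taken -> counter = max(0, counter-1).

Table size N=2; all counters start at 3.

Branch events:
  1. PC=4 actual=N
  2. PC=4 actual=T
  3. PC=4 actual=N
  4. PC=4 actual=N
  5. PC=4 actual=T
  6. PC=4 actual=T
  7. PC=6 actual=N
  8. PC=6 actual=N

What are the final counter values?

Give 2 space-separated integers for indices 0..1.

Ev 1: PC=4 idx=0 pred=T actual=N -> ctr[0]=2
Ev 2: PC=4 idx=0 pred=T actual=T -> ctr[0]=3
Ev 3: PC=4 idx=0 pred=T actual=N -> ctr[0]=2
Ev 4: PC=4 idx=0 pred=T actual=N -> ctr[0]=1
Ev 5: PC=4 idx=0 pred=N actual=T -> ctr[0]=2
Ev 6: PC=4 idx=0 pred=T actual=T -> ctr[0]=3
Ev 7: PC=6 idx=0 pred=T actual=N -> ctr[0]=2
Ev 8: PC=6 idx=0 pred=T actual=N -> ctr[0]=1

Answer: 1 3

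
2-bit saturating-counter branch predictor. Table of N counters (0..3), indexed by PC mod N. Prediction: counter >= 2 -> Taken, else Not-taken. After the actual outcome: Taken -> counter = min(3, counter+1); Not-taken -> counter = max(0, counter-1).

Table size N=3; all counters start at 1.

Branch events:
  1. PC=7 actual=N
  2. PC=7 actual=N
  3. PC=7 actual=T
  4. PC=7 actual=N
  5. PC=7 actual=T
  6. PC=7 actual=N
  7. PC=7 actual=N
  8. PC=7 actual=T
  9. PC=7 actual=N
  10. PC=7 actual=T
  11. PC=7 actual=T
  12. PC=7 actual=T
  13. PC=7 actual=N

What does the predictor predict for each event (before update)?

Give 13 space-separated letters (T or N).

Answer: N N N N N N N N N N N T T

Derivation:
Ev 1: PC=7 idx=1 pred=N actual=N -> ctr[1]=0
Ev 2: PC=7 idx=1 pred=N actual=N -> ctr[1]=0
Ev 3: PC=7 idx=1 pred=N actual=T -> ctr[1]=1
Ev 4: PC=7 idx=1 pred=N actual=N -> ctr[1]=0
Ev 5: PC=7 idx=1 pred=N actual=T -> ctr[1]=1
Ev 6: PC=7 idx=1 pred=N actual=N -> ctr[1]=0
Ev 7: PC=7 idx=1 pred=N actual=N -> ctr[1]=0
Ev 8: PC=7 idx=1 pred=N actual=T -> ctr[1]=1
Ev 9: PC=7 idx=1 pred=N actual=N -> ctr[1]=0
Ev 10: PC=7 idx=1 pred=N actual=T -> ctr[1]=1
Ev 11: PC=7 idx=1 pred=N actual=T -> ctr[1]=2
Ev 12: PC=7 idx=1 pred=T actual=T -> ctr[1]=3
Ev 13: PC=7 idx=1 pred=T actual=N -> ctr[1]=2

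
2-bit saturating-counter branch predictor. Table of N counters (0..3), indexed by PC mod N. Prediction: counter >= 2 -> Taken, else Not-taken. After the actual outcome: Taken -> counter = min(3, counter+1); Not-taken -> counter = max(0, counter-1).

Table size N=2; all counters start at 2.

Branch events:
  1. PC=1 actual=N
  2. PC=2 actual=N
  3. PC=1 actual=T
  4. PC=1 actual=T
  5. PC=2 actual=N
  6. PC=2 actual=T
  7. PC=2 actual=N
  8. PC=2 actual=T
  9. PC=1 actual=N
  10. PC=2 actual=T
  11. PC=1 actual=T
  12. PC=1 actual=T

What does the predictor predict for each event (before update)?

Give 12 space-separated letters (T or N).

Ev 1: PC=1 idx=1 pred=T actual=N -> ctr[1]=1
Ev 2: PC=2 idx=0 pred=T actual=N -> ctr[0]=1
Ev 3: PC=1 idx=1 pred=N actual=T -> ctr[1]=2
Ev 4: PC=1 idx=1 pred=T actual=T -> ctr[1]=3
Ev 5: PC=2 idx=0 pred=N actual=N -> ctr[0]=0
Ev 6: PC=2 idx=0 pred=N actual=T -> ctr[0]=1
Ev 7: PC=2 idx=0 pred=N actual=N -> ctr[0]=0
Ev 8: PC=2 idx=0 pred=N actual=T -> ctr[0]=1
Ev 9: PC=1 idx=1 pred=T actual=N -> ctr[1]=2
Ev 10: PC=2 idx=0 pred=N actual=T -> ctr[0]=2
Ev 11: PC=1 idx=1 pred=T actual=T -> ctr[1]=3
Ev 12: PC=1 idx=1 pred=T actual=T -> ctr[1]=3

Answer: T T N T N N N N T N T T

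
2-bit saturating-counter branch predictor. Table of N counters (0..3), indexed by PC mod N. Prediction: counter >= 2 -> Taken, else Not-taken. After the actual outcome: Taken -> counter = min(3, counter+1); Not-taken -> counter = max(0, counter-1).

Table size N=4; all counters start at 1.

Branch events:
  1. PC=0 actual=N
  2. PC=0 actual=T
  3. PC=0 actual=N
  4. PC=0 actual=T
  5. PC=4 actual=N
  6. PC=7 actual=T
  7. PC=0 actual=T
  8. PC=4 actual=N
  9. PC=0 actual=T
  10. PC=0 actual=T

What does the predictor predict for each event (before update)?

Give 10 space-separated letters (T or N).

Answer: N N N N N N N N N N

Derivation:
Ev 1: PC=0 idx=0 pred=N actual=N -> ctr[0]=0
Ev 2: PC=0 idx=0 pred=N actual=T -> ctr[0]=1
Ev 3: PC=0 idx=0 pred=N actual=N -> ctr[0]=0
Ev 4: PC=0 idx=0 pred=N actual=T -> ctr[0]=1
Ev 5: PC=4 idx=0 pred=N actual=N -> ctr[0]=0
Ev 6: PC=7 idx=3 pred=N actual=T -> ctr[3]=2
Ev 7: PC=0 idx=0 pred=N actual=T -> ctr[0]=1
Ev 8: PC=4 idx=0 pred=N actual=N -> ctr[0]=0
Ev 9: PC=0 idx=0 pred=N actual=T -> ctr[0]=1
Ev 10: PC=0 idx=0 pred=N actual=T -> ctr[0]=2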